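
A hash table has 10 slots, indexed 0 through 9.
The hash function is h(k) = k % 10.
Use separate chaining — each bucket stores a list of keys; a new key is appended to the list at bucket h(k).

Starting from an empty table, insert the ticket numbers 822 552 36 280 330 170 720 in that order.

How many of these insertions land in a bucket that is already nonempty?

4

822 → bucket 2
552 → bucket 2 (collision)
36 → bucket 6
280 → bucket 0
330 → bucket 0 (collision)
170 → bucket 0 (collision)
720 → bucket 0 (collision)
Final buckets:
0: 280 -> 330 -> 170 -> 720
1: -
2: 822 -> 552
3: -
4: -
5: -
6: 36
7: -
8: -
9: -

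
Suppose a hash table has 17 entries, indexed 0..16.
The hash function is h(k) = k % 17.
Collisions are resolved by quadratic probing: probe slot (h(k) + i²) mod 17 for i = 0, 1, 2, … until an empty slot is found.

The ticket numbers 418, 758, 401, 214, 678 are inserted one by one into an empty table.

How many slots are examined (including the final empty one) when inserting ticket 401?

418: h=10 -> slot 10
758: h=10, probe 10,11 -> slot 11
401: h=10, probe 10,11,14 -> slot 14
214: h=10, probe 10,11,14,2 -> slot 2
678: h=15 -> slot 15
Table: [., ., 214, ., ., ., ., ., ., ., 418, 758, ., ., 401, 678, .]

3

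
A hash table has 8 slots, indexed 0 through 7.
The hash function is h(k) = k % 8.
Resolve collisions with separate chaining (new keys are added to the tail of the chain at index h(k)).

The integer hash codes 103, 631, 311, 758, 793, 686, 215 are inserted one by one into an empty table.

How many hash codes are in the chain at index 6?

2

103 -> bucket 7
631 -> bucket 7 (collision)
311 -> bucket 7 (collision)
758 -> bucket 6
793 -> bucket 1
686 -> bucket 6 (collision)
215 -> bucket 7 (collision)
Final buckets:
0: —
1: 793
2: —
3: —
4: —
5: —
6: 758 -> 686
7: 103 -> 631 -> 311 -> 215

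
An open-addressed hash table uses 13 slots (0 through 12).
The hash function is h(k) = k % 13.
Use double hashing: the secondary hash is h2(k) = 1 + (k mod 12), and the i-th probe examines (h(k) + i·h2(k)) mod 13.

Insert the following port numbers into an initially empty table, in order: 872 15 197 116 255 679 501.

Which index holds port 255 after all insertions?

3

Insert 872: h=1, slot 1 empty => index 1.
Insert 15: h=2, slot 2 empty => index 2.
Insert 197: h=2, h2=6, slot 2 occupied => index 8.
Insert 116: h=12, slot 12 empty => index 12.
Insert 255: h=8, h2=4, slots 8,12 occupied => index 3.
Insert 679: h=3, h2=8, slot 3 occupied => index 11.
Insert 501: h=7, slot 7 empty => index 7.
Table: [_, 872, 15, 255, _, _, _, 501, 197, _, _, 679, 116]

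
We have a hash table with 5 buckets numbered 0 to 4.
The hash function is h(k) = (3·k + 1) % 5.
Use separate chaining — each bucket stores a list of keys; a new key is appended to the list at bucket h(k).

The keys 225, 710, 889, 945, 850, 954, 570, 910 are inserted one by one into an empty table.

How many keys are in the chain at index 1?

6

Insert 225: h=1, bucket 1 empty -> new chain.
Insert 710: h=1, bucket 1 nonempty -> append to chain.
Insert 889: h=3, bucket 3 empty -> new chain.
Insert 945: h=1, bucket 1 nonempty -> append to chain.
Insert 850: h=1, bucket 1 nonempty -> append to chain.
Insert 954: h=3, bucket 3 nonempty -> append to chain.
Insert 570: h=1, bucket 1 nonempty -> append to chain.
Insert 910: h=1, bucket 1 nonempty -> append to chain.
Final buckets:
0: -
1: 225 -> 710 -> 945 -> 850 -> 570 -> 910
2: -
3: 889 -> 954
4: -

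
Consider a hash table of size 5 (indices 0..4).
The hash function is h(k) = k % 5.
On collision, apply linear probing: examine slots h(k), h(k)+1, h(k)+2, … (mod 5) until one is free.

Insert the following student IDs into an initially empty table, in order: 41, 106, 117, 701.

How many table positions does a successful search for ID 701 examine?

41 hashes to 1; slot 1 is free => place at 1.
106 hashes to 1; 1 taken => place at 2.
117 hashes to 2; 2 taken => place at 3.
701 hashes to 1; 1,2,3 taken => place at 4.
Table: [_, 41, 106, 117, 701]
Lookup 701: h=1, probe 1,2,3,4 → found at 4.

4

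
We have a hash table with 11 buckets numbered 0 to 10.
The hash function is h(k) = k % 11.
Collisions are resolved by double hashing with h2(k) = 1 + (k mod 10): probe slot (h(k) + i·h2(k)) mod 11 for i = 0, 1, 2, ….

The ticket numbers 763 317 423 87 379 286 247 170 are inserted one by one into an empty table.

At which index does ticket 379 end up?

3

Insert 763: h=4, slot 4 empty => index 4.
Insert 317: h=9, slot 9 empty => index 9.
Insert 423: h=5, slot 5 empty => index 5.
Insert 87: h=10, slot 10 empty => index 10.
Insert 379: h=5, h2=10, slots 5,4 occupied => index 3.
Insert 286: h=0, slot 0 empty => index 0.
Insert 247: h=5, h2=8, slot 5 occupied => index 2.
Insert 170: h=5, h2=1, slot 5 occupied => index 6.
Table: [286, _, 247, 379, 763, 423, 170, _, _, 317, 87]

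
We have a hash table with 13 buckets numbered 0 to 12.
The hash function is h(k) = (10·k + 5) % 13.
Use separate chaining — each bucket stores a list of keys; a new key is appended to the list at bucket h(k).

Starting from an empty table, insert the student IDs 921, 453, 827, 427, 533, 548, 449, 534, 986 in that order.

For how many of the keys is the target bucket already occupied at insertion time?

921 -> bucket 11
453 -> bucket 11 (collision)
827 -> bucket 7
427 -> bucket 11 (collision)
533 -> bucket 5
548 -> bucket 12
449 -> bucket 10
534 -> bucket 2
986 -> bucket 11 (collision)
Final buckets:
0: ∅
1: ∅
2: 534
3: ∅
4: ∅
5: 533
6: ∅
7: 827
8: ∅
9: ∅
10: 449
11: 921 -> 453 -> 427 -> 986
12: 548

3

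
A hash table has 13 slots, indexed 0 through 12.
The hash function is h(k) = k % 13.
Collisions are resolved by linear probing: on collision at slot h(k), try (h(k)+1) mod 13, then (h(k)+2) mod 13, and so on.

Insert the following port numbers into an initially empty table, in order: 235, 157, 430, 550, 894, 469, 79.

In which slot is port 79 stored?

Insert 235: h=1, slot 1 empty → index 1.
Insert 157: h=1, slot 1 occupied → index 2.
Insert 430: h=1, slots 1,2 occupied → index 3.
Insert 550: h=4, slot 4 empty → index 4.
Insert 894: h=10, slot 10 empty → index 10.
Insert 469: h=1, slots 1,2,3,4 occupied → index 5.
Insert 79: h=1, slots 1,2,3,4,5 occupied → index 6.
Table: [—, 235, 157, 430, 550, 469, 79, —, —, —, 894, —, —]

6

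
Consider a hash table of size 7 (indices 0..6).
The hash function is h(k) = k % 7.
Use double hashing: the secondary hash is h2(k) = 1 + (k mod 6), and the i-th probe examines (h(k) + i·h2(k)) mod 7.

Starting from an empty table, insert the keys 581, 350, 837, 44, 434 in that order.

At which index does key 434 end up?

Insert 581: h=0, slot 0 empty => index 0.
Insert 350: h=0, h2=3, slot 0 occupied => index 3.
Insert 837: h=4, slot 4 empty => index 4.
Insert 44: h=2, slot 2 empty => index 2.
Insert 434: h=0, h2=3, slots 0,3 occupied => index 6.
Table: [581, ∅, 44, 350, 837, ∅, 434]

6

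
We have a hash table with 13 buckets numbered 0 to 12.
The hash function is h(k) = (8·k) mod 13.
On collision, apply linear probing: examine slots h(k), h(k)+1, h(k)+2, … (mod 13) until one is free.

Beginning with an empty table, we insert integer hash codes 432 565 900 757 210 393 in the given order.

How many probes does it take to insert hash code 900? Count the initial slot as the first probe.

432 hashes to 11; slot 11 is free => place at 11.
565 hashes to 9; slot 9 is free => place at 9.
900 hashes to 11; 11 taken => place at 12.
757 hashes to 11; 11,12 taken => place at 0.
210 hashes to 3; slot 3 is free => place at 3.
393 hashes to 11; 11,12,0 taken => place at 1.
Table: [757, 393, —, 210, —, —, —, —, —, 565, —, 432, 900]

2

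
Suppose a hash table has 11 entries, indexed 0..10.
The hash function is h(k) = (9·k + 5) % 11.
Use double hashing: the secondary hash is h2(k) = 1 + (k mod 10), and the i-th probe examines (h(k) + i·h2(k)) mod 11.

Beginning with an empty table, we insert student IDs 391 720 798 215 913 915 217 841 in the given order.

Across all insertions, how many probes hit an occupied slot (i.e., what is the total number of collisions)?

391: h=4 => slot 4
720: h=6 => slot 6
798: h=4, h2=9, probe 4,2 => slot 2
215: h=4, h2=6, probe 4,10 => slot 10
913: h=5 => slot 5
915: h=1 => slot 1
217: h=0 => slot 0
841: h=6, h2=2, probe 6,8 => slot 8
Table: [217, 915, 798, —, 391, 913, 720, —, 841, —, 215]

3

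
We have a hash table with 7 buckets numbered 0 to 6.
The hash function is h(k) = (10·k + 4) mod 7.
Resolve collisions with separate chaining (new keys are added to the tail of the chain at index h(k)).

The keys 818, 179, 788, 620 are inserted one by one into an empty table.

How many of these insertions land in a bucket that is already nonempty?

Insert 818: h=1, bucket 1 empty -> new chain.
Insert 179: h=2, bucket 2 empty -> new chain.
Insert 788: h=2, bucket 2 nonempty -> append to chain.
Insert 620: h=2, bucket 2 nonempty -> append to chain.
Final buckets:
0: .
1: 818
2: 179 -> 788 -> 620
3: .
4: .
5: .
6: .

2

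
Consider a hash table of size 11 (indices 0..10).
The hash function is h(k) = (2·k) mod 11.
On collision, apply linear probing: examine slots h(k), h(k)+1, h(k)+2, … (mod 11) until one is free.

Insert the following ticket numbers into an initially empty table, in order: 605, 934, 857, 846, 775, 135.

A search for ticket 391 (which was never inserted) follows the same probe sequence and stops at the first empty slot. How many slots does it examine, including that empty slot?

605 hashes to 0; slot 0 is free -> place at 0.
934 hashes to 9; slot 9 is free -> place at 9.
857 hashes to 9; 9 taken -> place at 10.
846 hashes to 9; 9,10,0 taken -> place at 1.
775 hashes to 10; 10,0,1 taken -> place at 2.
135 hashes to 6; slot 6 is free -> place at 6.
Table: [605, 846, 775, ., ., ., 135, ., ., 934, 857]
Lookup 391: h=1, probe 1,2,3 → slot 3 empty, not found.

3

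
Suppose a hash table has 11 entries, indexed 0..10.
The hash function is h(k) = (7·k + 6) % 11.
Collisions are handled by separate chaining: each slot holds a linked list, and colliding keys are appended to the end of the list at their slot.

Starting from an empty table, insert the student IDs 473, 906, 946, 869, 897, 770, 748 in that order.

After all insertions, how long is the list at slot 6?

5

473 → bucket 6
906 → bucket 1
946 → bucket 6 (collision)
869 → bucket 6 (collision)
897 → bucket 4
770 → bucket 6 (collision)
748 → bucket 6 (collision)
Final buckets:
0: .
1: 906
2: .
3: .
4: 897
5: .
6: 473 -> 946 -> 869 -> 770 -> 748
7: .
8: .
9: .
10: .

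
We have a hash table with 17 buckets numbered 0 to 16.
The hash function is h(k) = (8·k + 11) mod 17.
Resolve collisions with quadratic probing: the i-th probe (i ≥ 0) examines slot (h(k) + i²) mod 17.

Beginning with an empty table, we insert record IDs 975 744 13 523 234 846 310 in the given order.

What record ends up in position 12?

846

975 hashes to 8; slot 8 is free => place at 8.
744 hashes to 13; slot 13 is free => place at 13.
13 hashes to 13; 13 taken => place at 14.
523 hashes to 13; 13,14 taken => place at 0.
234 hashes to 13; 13,14,0 taken => place at 5.
846 hashes to 13; 13,14,0,5 taken => place at 12.
310 hashes to 9; slot 9 is free => place at 9.
Table: [523, ., ., ., ., 234, ., ., 975, 310, ., ., 846, 744, 13, ., .]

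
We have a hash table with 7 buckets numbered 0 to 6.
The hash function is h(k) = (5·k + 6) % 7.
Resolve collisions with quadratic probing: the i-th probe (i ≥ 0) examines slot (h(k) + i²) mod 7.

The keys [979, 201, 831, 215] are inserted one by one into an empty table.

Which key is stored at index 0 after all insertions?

Insert 979: h=1, slot 1 empty → index 1.
Insert 201: h=3, slot 3 empty → index 3.
Insert 831: h=3, slot 3 occupied → index 4.
Insert 215: h=3, slots 3,4 occupied → index 0.
Table: [215, 979, _, 201, 831, _, _]

215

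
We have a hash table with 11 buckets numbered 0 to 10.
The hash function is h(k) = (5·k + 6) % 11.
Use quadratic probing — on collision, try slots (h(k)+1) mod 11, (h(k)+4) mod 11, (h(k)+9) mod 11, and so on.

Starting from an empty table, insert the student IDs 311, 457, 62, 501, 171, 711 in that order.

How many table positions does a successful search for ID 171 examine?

3

311: h=10 → slot 10
457: h=3 → slot 3
62: h=8 → slot 8
501: h=3, probe 3,4 → slot 4
171: h=3, probe 3,4,7 → slot 7
711: h=8, probe 8,9 → slot 9
Table: [∅, ∅, ∅, 457, 501, ∅, ∅, 171, 62, 711, 311]
Lookup 171: h=3, probe 3,4,7 → found at 7.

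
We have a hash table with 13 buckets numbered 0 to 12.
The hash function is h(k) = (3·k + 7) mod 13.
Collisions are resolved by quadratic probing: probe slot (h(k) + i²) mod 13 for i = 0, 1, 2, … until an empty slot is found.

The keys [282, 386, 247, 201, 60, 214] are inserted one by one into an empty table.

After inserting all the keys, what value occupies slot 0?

Insert 282: h=8, slot 8 empty => index 8.
Insert 386: h=8, slot 8 occupied => index 9.
Insert 247: h=7, slot 7 empty => index 7.
Insert 201: h=12, slot 12 empty => index 12.
Insert 60: h=5, slot 5 empty => index 5.
Insert 214: h=12, slot 12 occupied => index 0.
Table: [214, —, —, —, —, 60, —, 247, 282, 386, —, —, 201]

214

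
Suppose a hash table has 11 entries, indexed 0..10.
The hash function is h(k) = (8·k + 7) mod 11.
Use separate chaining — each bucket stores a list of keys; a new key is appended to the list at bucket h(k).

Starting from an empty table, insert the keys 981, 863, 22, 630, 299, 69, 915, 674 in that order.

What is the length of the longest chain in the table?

3

Insert 981: h=1, bucket 1 empty → new chain.
Insert 863: h=3, bucket 3 empty → new chain.
Insert 22: h=7, bucket 7 empty → new chain.
Insert 630: h=9, bucket 9 empty → new chain.
Insert 299: h=1, bucket 1 nonempty → append to chain.
Insert 69: h=9, bucket 9 nonempty → append to chain.
Insert 915: h=1, bucket 1 nonempty → append to chain.
Insert 674: h=9, bucket 9 nonempty → append to chain.
Final buckets:
0: _
1: 981 -> 299 -> 915
2: _
3: 863
4: _
5: _
6: _
7: 22
8: _
9: 630 -> 69 -> 674
10: _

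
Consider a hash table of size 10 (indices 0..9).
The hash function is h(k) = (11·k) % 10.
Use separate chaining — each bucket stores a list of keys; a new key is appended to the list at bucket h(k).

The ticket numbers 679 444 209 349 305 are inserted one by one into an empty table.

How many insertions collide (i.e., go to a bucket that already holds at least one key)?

Insert 679: h=9, bucket 9 empty → new chain.
Insert 444: h=4, bucket 4 empty → new chain.
Insert 209: h=9, bucket 9 nonempty → append to chain.
Insert 349: h=9, bucket 9 nonempty → append to chain.
Insert 305: h=5, bucket 5 empty → new chain.
Final buckets:
0: .
1: .
2: .
3: .
4: 444
5: 305
6: .
7: .
8: .
9: 679 -> 209 -> 349

2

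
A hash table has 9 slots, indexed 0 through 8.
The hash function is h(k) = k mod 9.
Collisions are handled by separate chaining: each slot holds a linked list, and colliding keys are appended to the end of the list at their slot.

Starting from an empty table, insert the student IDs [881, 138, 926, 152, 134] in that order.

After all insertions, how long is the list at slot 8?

4

Insert 881: h=8, bucket 8 empty → new chain.
Insert 138: h=3, bucket 3 empty → new chain.
Insert 926: h=8, bucket 8 nonempty → append to chain.
Insert 152: h=8, bucket 8 nonempty → append to chain.
Insert 134: h=8, bucket 8 nonempty → append to chain.
Final buckets:
0: _
1: _
2: _
3: 138
4: _
5: _
6: _
7: _
8: 881 -> 926 -> 152 -> 134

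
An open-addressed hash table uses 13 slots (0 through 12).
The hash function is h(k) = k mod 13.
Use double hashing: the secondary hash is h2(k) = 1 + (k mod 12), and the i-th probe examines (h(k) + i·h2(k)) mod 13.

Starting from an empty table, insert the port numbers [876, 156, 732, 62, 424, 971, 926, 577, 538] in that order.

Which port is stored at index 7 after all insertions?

Insert 876: h=5, slot 5 empty -> index 5.
Insert 156: h=0, slot 0 empty -> index 0.
Insert 732: h=4, slot 4 empty -> index 4.
Insert 62: h=10, slot 10 empty -> index 10.
Insert 424: h=8, slot 8 empty -> index 8.
Insert 971: h=9, slot 9 empty -> index 9.
Insert 926: h=3, slot 3 empty -> index 3.
Insert 577: h=5, h2=2, slot 5 occupied -> index 7.
Insert 538: h=5, h2=11, slots 5,3 occupied -> index 1.
Table: [156, 538, ∅, 926, 732, 876, ∅, 577, 424, 971, 62, ∅, ∅]

577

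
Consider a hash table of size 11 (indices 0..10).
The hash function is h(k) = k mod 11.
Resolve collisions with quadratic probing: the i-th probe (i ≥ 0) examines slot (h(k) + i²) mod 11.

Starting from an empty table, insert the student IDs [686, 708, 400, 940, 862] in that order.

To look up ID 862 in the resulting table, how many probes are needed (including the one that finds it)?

4

Insert 686: h=4, slot 4 empty -> index 4.
Insert 708: h=4, slot 4 occupied -> index 5.
Insert 400: h=4, slots 4,5 occupied -> index 8.
Insert 940: h=5, slot 5 occupied -> index 6.
Insert 862: h=4, slots 4,5,8 occupied -> index 2.
Table: [—, —, 862, —, 686, 708, 940, —, 400, —, —]
Lookup 862: h=4, probe 4,5,8,2 → found at 2.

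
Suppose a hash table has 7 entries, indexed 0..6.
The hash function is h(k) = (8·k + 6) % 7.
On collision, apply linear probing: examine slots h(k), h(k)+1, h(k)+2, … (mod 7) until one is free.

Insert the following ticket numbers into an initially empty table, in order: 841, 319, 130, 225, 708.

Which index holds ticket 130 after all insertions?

4

841 hashes to 0; slot 0 is free → place at 0.
319 hashes to 3; slot 3 is free → place at 3.
130 hashes to 3; 3 taken → place at 4.
225 hashes to 0; 0 taken → place at 1.
708 hashes to 0; 0,1 taken → place at 2.
Table: [841, 225, 708, 319, 130, _, _]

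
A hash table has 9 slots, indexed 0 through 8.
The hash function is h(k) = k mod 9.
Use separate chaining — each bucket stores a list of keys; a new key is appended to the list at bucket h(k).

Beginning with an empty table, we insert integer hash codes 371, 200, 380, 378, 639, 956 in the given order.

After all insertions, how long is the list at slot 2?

4

Insert 371: h=2, bucket 2 empty → new chain.
Insert 200: h=2, bucket 2 nonempty → append to chain.
Insert 380: h=2, bucket 2 nonempty → append to chain.
Insert 378: h=0, bucket 0 empty → new chain.
Insert 639: h=0, bucket 0 nonempty → append to chain.
Insert 956: h=2, bucket 2 nonempty → append to chain.
Final buckets:
0: 378 -> 639
1: _
2: 371 -> 200 -> 380 -> 956
3: _
4: _
5: _
6: _
7: _
8: _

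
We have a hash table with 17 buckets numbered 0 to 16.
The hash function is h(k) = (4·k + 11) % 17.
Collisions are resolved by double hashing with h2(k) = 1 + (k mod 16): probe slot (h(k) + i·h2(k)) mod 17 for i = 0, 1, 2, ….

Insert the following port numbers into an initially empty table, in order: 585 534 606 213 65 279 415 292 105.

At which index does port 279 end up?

3

Insert 585: h=5, slot 5 empty -> index 5.
Insert 534: h=5, h2=7, slot 5 occupied -> index 12.
Insert 606: h=4, slot 4 empty -> index 4.
Insert 213: h=13, slot 13 empty -> index 13.
Insert 65: h=16, slot 16 empty -> index 16.
Insert 279: h=5, h2=8, slots 5,13,4,12 occupied -> index 3.
Insert 415: h=5, h2=16, slots 5,4,3 occupied -> index 2.
Insert 292: h=6, slot 6 empty -> index 6.
Insert 105: h=6, h2=10, slots 6,16 occupied -> index 9.
Table: [∅, ∅, 415, 279, 606, 585, 292, ∅, ∅, 105, ∅, ∅, 534, 213, ∅, ∅, 65]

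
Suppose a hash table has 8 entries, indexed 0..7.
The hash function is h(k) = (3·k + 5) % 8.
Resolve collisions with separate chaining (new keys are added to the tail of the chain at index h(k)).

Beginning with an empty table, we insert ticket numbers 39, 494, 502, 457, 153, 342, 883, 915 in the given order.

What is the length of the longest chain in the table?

39 -> bucket 2
494 -> bucket 7
502 -> bucket 7 (collision)
457 -> bucket 0
153 -> bucket 0 (collision)
342 -> bucket 7 (collision)
883 -> bucket 6
915 -> bucket 6 (collision)
Final buckets:
0: 457 -> 153
1: ∅
2: 39
3: ∅
4: ∅
5: ∅
6: 883 -> 915
7: 494 -> 502 -> 342

3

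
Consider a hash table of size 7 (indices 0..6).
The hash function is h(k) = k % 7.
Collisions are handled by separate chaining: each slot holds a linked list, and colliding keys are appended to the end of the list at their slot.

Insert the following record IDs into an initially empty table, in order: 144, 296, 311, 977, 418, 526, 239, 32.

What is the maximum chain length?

Insert 144: h=4, bucket 4 empty -> new chain.
Insert 296: h=2, bucket 2 empty -> new chain.
Insert 311: h=3, bucket 3 empty -> new chain.
Insert 977: h=4, bucket 4 nonempty -> append to chain.
Insert 418: h=5, bucket 5 empty -> new chain.
Insert 526: h=1, bucket 1 empty -> new chain.
Insert 239: h=1, bucket 1 nonempty -> append to chain.
Insert 32: h=4, bucket 4 nonempty -> append to chain.
Final buckets:
0: ∅
1: 526 -> 239
2: 296
3: 311
4: 144 -> 977 -> 32
5: 418
6: ∅

3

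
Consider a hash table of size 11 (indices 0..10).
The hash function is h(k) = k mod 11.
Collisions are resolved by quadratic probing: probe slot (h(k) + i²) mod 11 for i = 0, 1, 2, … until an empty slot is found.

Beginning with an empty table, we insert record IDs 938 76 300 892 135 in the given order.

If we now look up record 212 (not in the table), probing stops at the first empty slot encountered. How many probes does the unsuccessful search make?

938: h=3 -> slot 3
76: h=10 -> slot 10
300: h=3, probe 3,4 -> slot 4
892: h=1 -> slot 1
135: h=3, probe 3,4,7 -> slot 7
Table: [-, 892, -, 938, 300, -, -, 135, -, -, 76]
Lookup 212: h=3, probe 3,4,7,1,8 → slot 8 empty, not found.

5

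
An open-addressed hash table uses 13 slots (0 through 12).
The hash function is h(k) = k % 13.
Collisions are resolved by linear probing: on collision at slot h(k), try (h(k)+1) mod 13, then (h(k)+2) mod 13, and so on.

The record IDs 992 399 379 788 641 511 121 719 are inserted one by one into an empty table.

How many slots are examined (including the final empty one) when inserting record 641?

Insert 992: h=4, slot 4 empty → index 4.
Insert 399: h=9, slot 9 empty → index 9.
Insert 379: h=2, slot 2 empty → index 2.
Insert 788: h=8, slot 8 empty → index 8.
Insert 641: h=4, slot 4 occupied → index 5.
Insert 511: h=4, slots 4,5 occupied → index 6.
Insert 121: h=4, slots 4,5,6 occupied → index 7.
Insert 719: h=4, slots 4,5,6,7,8,9 occupied → index 10.
Table: [., ., 379, ., 992, 641, 511, 121, 788, 399, 719, ., .]

2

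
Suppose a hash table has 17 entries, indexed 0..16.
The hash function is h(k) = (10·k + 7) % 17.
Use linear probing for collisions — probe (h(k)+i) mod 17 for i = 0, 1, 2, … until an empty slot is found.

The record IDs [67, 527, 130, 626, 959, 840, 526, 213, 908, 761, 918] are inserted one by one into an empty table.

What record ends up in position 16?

526

67 hashes to 14; slot 14 is free -> place at 14.
527 hashes to 7; slot 7 is free -> place at 7.
130 hashes to 15; slot 15 is free -> place at 15.
626 hashes to 11; slot 11 is free -> place at 11.
959 hashes to 9; slot 9 is free -> place at 9.
840 hashes to 9; 9 taken -> place at 10.
526 hashes to 14; 14,15 taken -> place at 16.
213 hashes to 12; slot 12 is free -> place at 12.
908 hashes to 9; 9,10,11,12 taken -> place at 13.
761 hashes to 1; slot 1 is free -> place at 1.
918 hashes to 7; 7 taken -> place at 8.
Table: [., 761, ., ., ., ., ., 527, 918, 959, 840, 626, 213, 908, 67, 130, 526]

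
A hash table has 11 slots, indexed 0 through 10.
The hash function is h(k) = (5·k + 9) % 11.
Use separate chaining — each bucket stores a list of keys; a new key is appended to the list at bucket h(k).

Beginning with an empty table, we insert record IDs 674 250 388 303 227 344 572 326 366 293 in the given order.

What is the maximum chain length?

4

Insert 674: h=2, bucket 2 empty -> new chain.
Insert 250: h=5, bucket 5 empty -> new chain.
Insert 388: h=2, bucket 2 nonempty -> append to chain.
Insert 303: h=6, bucket 6 empty -> new chain.
Insert 227: h=0, bucket 0 empty -> new chain.
Insert 344: h=2, bucket 2 nonempty -> append to chain.
Insert 572: h=9, bucket 9 empty -> new chain.
Insert 326: h=0, bucket 0 nonempty -> append to chain.
Insert 366: h=2, bucket 2 nonempty -> append to chain.
Insert 293: h=0, bucket 0 nonempty -> append to chain.
Final buckets:
0: 227 -> 326 -> 293
1: ∅
2: 674 -> 388 -> 344 -> 366
3: ∅
4: ∅
5: 250
6: 303
7: ∅
8: ∅
9: 572
10: ∅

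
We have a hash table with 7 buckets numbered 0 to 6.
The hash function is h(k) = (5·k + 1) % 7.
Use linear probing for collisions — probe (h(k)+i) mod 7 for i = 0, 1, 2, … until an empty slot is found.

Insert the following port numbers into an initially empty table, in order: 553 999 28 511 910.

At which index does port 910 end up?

553: h=1 -> slot 1
999: h=5 -> slot 5
28: h=1, probe 1,2 -> slot 2
511: h=1, probe 1,2,3 -> slot 3
910: h=1, probe 1,2,3,4 -> slot 4
Table: [∅, 553, 28, 511, 910, 999, ∅]

4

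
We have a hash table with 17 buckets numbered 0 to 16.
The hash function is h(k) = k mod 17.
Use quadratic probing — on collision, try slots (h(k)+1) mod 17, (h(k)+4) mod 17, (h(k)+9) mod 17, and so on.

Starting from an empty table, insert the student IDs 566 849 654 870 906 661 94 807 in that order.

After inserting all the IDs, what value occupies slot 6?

906

566 hashes to 5; slot 5 is free -> place at 5.
849 hashes to 16; slot 16 is free -> place at 16.
654 hashes to 8; slot 8 is free -> place at 8.
870 hashes to 3; slot 3 is free -> place at 3.
906 hashes to 5; 5 taken -> place at 6.
661 hashes to 15; slot 15 is free -> place at 15.
94 hashes to 9; slot 9 is free -> place at 9.
807 hashes to 8; 8,9 taken -> place at 12.
Table: [., ., ., 870, ., 566, 906, ., 654, 94, ., ., 807, ., ., 661, 849]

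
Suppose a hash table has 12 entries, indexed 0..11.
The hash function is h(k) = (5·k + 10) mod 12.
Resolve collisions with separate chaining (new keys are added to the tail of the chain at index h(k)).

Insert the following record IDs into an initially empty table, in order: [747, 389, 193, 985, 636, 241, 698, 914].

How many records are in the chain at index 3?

3

Insert 747: h=1, bucket 1 empty -> new chain.
Insert 389: h=11, bucket 11 empty -> new chain.
Insert 193: h=3, bucket 3 empty -> new chain.
Insert 985: h=3, bucket 3 nonempty -> append to chain.
Insert 636: h=10, bucket 10 empty -> new chain.
Insert 241: h=3, bucket 3 nonempty -> append to chain.
Insert 698: h=8, bucket 8 empty -> new chain.
Insert 914: h=8, bucket 8 nonempty -> append to chain.
Final buckets:
0: .
1: 747
2: .
3: 193 -> 985 -> 241
4: .
5: .
6: .
7: .
8: 698 -> 914
9: .
10: 636
11: 389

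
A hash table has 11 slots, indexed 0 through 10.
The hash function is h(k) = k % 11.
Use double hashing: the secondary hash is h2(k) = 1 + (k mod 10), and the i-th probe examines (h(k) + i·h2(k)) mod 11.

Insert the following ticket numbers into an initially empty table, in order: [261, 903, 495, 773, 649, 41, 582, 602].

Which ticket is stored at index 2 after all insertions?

261 hashes to 8; slot 8 is free -> place at 8.
903 hashes to 1; slot 1 is free -> place at 1.
495 hashes to 0; slot 0 is free -> place at 0.
773 hashes to 3; slot 3 is free -> place at 3.
649 hashes to 0, h2=10; 0 taken -> place at 10.
41 hashes to 8, h2=2; 8,10,1,3 taken -> place at 5.
582 hashes to 10, h2=3; 10 taken -> place at 2.
602 hashes to 8, h2=3; 8,0,3 taken -> place at 6.
Table: [495, 903, 582, 773, ∅, 41, 602, ∅, 261, ∅, 649]

582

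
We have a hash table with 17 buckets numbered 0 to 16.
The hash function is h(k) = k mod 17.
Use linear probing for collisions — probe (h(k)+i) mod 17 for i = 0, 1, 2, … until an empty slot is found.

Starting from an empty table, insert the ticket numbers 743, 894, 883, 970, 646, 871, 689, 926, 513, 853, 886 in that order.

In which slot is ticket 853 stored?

743 hashes to 12; slot 12 is free => place at 12.
894 hashes to 10; slot 10 is free => place at 10.
883 hashes to 16; slot 16 is free => place at 16.
970 hashes to 1; slot 1 is free => place at 1.
646 hashes to 0; slot 0 is free => place at 0.
871 hashes to 4; slot 4 is free => place at 4.
689 hashes to 9; slot 9 is free => place at 9.
926 hashes to 8; slot 8 is free => place at 8.
513 hashes to 3; slot 3 is free => place at 3.
853 hashes to 3; 3,4 taken => place at 5.
886 hashes to 2; slot 2 is free => place at 2.
Table: [646, 970, 886, 513, 871, 853, ., ., 926, 689, 894, ., 743, ., ., ., 883]

5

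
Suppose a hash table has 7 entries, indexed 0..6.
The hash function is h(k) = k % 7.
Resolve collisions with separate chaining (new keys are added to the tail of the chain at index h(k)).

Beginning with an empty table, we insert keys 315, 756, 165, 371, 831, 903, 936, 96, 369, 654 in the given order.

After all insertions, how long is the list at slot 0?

4

Insert 315: h=0, bucket 0 empty -> new chain.
Insert 756: h=0, bucket 0 nonempty -> append to chain.
Insert 165: h=4, bucket 4 empty -> new chain.
Insert 371: h=0, bucket 0 nonempty -> append to chain.
Insert 831: h=5, bucket 5 empty -> new chain.
Insert 903: h=0, bucket 0 nonempty -> append to chain.
Insert 936: h=5, bucket 5 nonempty -> append to chain.
Insert 96: h=5, bucket 5 nonempty -> append to chain.
Insert 369: h=5, bucket 5 nonempty -> append to chain.
Insert 654: h=3, bucket 3 empty -> new chain.
Final buckets:
0: 315 -> 756 -> 371 -> 903
1: -
2: -
3: 654
4: 165
5: 831 -> 936 -> 96 -> 369
6: -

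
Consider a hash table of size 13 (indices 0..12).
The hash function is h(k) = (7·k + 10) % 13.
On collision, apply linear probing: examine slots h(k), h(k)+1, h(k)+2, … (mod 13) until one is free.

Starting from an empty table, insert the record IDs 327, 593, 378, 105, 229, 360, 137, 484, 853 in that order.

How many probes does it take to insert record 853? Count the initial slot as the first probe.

327: h=11 => slot 11
593: h=1 => slot 1
378: h=4 => slot 4
105: h=4, probe 4,5 => slot 5
229: h=1, probe 1,2 => slot 2
360: h=8 => slot 8
137: h=7 => slot 7
484: h=5, probe 5,6 => slot 6
853: h=1, probe 1,2,3 => slot 3
Table: [-, 593, 229, 853, 378, 105, 484, 137, 360, -, -, 327, -]

3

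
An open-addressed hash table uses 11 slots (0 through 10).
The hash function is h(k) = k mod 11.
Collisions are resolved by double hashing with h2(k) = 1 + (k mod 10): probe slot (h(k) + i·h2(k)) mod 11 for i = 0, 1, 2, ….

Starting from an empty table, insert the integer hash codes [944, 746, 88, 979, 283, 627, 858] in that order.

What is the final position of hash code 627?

944: h=9 => slot 9
746: h=9, h2=7, probe 9,5 => slot 5
88: h=0 => slot 0
979: h=0, h2=10, probe 0,10 => slot 10
283: h=8 => slot 8
627: h=0, h2=8, probe 0,8,5,2 => slot 2
858: h=0, h2=9, probe 0,9,7 => slot 7
Table: [88, —, 627, —, —, 746, —, 858, 283, 944, 979]

2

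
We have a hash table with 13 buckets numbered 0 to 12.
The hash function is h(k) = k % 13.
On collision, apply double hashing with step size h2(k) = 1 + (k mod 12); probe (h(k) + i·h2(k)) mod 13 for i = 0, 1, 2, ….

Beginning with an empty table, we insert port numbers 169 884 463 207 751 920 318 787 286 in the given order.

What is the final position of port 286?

11

169: h=0 => slot 0
884: h=0, h2=9, probe 0,9 => slot 9
463: h=8 => slot 8
207: h=12 => slot 12
751: h=10 => slot 10
920: h=10, h2=9, probe 10,6 => slot 6
318: h=6, h2=7, probe 6,0,7 => slot 7
787: h=7, h2=8, probe 7,2 => slot 2
286: h=0, h2=11, probe 0,11 => slot 11
Table: [169, ∅, 787, ∅, ∅, ∅, 920, 318, 463, 884, 751, 286, 207]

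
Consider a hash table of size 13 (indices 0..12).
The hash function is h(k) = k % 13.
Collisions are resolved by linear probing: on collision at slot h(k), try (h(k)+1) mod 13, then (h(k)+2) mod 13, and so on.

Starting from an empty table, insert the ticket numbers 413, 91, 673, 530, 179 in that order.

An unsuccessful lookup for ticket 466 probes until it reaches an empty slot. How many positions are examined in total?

5

413: h=10 → slot 10
91: h=0 → slot 0
673: h=10, probe 10,11 → slot 11
530: h=10, probe 10,11,12 → slot 12
179: h=10, probe 10,11,12,0,1 → slot 1
Table: [91, 179, ∅, ∅, ∅, ∅, ∅, ∅, ∅, ∅, 413, 673, 530]
Lookup 466: h=11, probe 11,12,0,1,2 → slot 2 empty, not found.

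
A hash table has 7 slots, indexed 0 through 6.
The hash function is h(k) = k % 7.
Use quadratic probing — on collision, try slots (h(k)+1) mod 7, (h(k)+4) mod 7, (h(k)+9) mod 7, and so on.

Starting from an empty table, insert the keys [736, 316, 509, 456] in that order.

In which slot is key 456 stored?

3

Insert 736: h=1, slot 1 empty → index 1.
Insert 316: h=1, slot 1 occupied → index 2.
Insert 509: h=5, slot 5 empty → index 5.
Insert 456: h=1, slots 1,2,5 occupied → index 3.
Table: [—, 736, 316, 456, —, 509, —]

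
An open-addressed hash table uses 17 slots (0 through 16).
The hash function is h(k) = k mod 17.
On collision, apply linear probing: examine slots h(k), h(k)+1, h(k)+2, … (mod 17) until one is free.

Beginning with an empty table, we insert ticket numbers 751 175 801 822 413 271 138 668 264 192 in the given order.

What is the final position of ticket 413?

751: h=3 → slot 3
175: h=5 → slot 5
801: h=2 → slot 2
822: h=6 → slot 6
413: h=5, probe 5,6,7 → slot 7
271: h=16 → slot 16
138: h=2, probe 2,3,4 → slot 4
668: h=5, probe 5,6,7,8 → slot 8
264: h=9 → slot 9
192: h=5, probe 5,6,7,8,9,10 → slot 10
Table: [., ., 801, 751, 138, 175, 822, 413, 668, 264, 192, ., ., ., ., ., 271]

7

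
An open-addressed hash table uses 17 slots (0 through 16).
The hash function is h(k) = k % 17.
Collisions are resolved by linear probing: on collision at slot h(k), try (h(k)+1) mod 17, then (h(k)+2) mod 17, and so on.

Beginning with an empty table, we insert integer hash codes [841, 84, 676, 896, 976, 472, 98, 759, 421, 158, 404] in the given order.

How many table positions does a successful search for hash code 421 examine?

5

841: h=8 -> slot 8
84: h=16 -> slot 16
676: h=13 -> slot 13
896: h=12 -> slot 12
976: h=7 -> slot 7
472: h=13, probe 13,14 -> slot 14
98: h=13, probe 13,14,15 -> slot 15
759: h=11 -> slot 11
421: h=13, probe 13,14,15,16,0 -> slot 0
158: h=5 -> slot 5
404: h=13, probe 13,14,15,16,0,1 -> slot 1
Table: [421, 404, -, -, -, 158, -, 976, 841, -, -, 759, 896, 676, 472, 98, 84]
Lookup 421: h=13, probe 13,14,15,16,0 → found at 0.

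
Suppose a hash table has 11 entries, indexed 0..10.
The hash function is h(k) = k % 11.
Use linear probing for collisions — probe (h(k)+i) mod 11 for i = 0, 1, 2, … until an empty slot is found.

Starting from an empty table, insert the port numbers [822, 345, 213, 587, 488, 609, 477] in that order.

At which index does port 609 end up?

9

822: h=8 => slot 8
345: h=4 => slot 4
213: h=4, probe 4,5 => slot 5
587: h=4, probe 4,5,6 => slot 6
488: h=4, probe 4,5,6,7 => slot 7
609: h=4, probe 4,5,6,7,8,9 => slot 9
477: h=4, probe 4,5,6,7,8,9,10 => slot 10
Table: [_, _, _, _, 345, 213, 587, 488, 822, 609, 477]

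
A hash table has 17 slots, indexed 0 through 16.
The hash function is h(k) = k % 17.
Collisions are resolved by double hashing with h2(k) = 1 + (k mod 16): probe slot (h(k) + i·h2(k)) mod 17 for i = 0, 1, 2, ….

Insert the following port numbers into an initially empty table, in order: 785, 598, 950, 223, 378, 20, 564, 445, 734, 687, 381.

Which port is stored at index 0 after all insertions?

785 hashes to 3; slot 3 is free → place at 3.
598 hashes to 3, h2=7; 3 taken → place at 10.
950 hashes to 15; slot 15 is free → place at 15.
223 hashes to 2; slot 2 is free → place at 2.
378 hashes to 4; slot 4 is free → place at 4.
20 hashes to 3, h2=5; 3 taken → place at 8.
564 hashes to 3, h2=5; 3,8 taken → place at 13.
445 hashes to 3, h2=14; 3 taken → place at 0.
734 hashes to 3, h2=15; 3 taken → place at 1.
687 hashes to 7; slot 7 is free → place at 7.
381 hashes to 7, h2=14; 7,4,1,15 taken → place at 12.
Table: [445, 734, 223, 785, 378, —, —, 687, 20, —, 598, —, 381, 564, —, 950, —]

445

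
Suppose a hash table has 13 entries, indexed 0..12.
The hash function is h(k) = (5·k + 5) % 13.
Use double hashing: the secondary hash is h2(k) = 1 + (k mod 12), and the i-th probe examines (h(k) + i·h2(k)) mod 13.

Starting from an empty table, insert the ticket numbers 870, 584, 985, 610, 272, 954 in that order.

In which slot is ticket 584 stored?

870 hashes to 0; slot 0 is free -> place at 0.
584 hashes to 0, h2=9; 0 taken -> place at 9.
985 hashes to 3; slot 3 is free -> place at 3.
610 hashes to 0, h2=11; 0 taken -> place at 11.
272 hashes to 0, h2=9; 0,9 taken -> place at 5.
954 hashes to 4; slot 4 is free -> place at 4.
Table: [870, _, _, 985, 954, 272, _, _, _, 584, _, 610, _]

9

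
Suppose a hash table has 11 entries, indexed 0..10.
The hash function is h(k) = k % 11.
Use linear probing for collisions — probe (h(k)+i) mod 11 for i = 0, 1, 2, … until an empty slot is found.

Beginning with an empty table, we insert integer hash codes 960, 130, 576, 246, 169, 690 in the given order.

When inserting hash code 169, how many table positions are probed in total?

Insert 960: h=3, slot 3 empty -> index 3.
Insert 130: h=9, slot 9 empty -> index 9.
Insert 576: h=4, slot 4 empty -> index 4.
Insert 246: h=4, slot 4 occupied -> index 5.
Insert 169: h=4, slots 4,5 occupied -> index 6.
Insert 690: h=8, slot 8 empty -> index 8.
Table: [∅, ∅, ∅, 960, 576, 246, 169, ∅, 690, 130, ∅]

3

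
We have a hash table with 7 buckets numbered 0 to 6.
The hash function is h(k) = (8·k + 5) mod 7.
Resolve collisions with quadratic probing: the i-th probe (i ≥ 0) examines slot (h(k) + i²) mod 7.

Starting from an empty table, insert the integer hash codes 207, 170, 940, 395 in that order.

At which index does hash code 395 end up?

207: h=2 -> slot 2
170: h=0 -> slot 0
940: h=0, probe 0,1 -> slot 1
395: h=1, probe 1,2,5 -> slot 5
Table: [170, 940, 207, ∅, ∅, 395, ∅]

5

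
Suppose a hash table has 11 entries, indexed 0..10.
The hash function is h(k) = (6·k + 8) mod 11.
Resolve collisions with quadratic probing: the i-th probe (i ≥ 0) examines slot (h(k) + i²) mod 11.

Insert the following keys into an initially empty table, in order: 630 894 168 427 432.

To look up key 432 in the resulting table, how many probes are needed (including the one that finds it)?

4

630 hashes to 4; slot 4 is free -> place at 4.
894 hashes to 4; 4 taken -> place at 5.
168 hashes to 4; 4,5 taken -> place at 8.
427 hashes to 7; slot 7 is free -> place at 7.
432 hashes to 4; 4,5,8 taken -> place at 2.
Table: [∅, ∅, 432, ∅, 630, 894, ∅, 427, 168, ∅, ∅]
Lookup 432: h=4, probe 4,5,8,2 → found at 2.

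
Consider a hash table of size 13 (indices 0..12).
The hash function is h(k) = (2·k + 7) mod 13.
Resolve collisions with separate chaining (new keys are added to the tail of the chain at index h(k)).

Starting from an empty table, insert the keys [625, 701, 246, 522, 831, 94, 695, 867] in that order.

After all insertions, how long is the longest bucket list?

3

Insert 625: h=9, bucket 9 empty -> new chain.
Insert 701: h=5, bucket 5 empty -> new chain.
Insert 246: h=5, bucket 5 nonempty -> append to chain.
Insert 522: h=11, bucket 11 empty -> new chain.
Insert 831: h=5, bucket 5 nonempty -> append to chain.
Insert 94: h=0, bucket 0 empty -> new chain.
Insert 695: h=6, bucket 6 empty -> new chain.
Insert 867: h=12, bucket 12 empty -> new chain.
Final buckets:
0: 94
1: -
2: -
3: -
4: -
5: 701 -> 246 -> 831
6: 695
7: -
8: -
9: 625
10: -
11: 522
12: 867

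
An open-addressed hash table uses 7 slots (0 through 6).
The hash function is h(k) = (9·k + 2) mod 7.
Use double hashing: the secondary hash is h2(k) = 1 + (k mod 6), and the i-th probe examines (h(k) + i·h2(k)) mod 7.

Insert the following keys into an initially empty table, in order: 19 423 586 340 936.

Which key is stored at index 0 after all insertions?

19 hashes to 5; slot 5 is free -> place at 5.
423 hashes to 1; slot 1 is free -> place at 1.
586 hashes to 5, h2=5; 5 taken -> place at 3.
340 hashes to 3, h2=5; 3,1 taken -> place at 6.
936 hashes to 5, h2=1; 5,6 taken -> place at 0.
Table: [936, 423, ., 586, ., 19, 340]

936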